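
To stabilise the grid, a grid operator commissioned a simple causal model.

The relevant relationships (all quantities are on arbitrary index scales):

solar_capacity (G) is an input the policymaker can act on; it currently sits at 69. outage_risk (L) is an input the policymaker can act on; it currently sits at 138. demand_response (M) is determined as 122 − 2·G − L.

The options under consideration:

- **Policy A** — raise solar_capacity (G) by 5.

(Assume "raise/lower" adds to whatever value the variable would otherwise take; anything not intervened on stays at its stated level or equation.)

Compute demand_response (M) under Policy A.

-164

Policy A (G + 5):
  G = 69 + 5 = 74
  L = 138
  M = 122 − 2·74 − 138 = -164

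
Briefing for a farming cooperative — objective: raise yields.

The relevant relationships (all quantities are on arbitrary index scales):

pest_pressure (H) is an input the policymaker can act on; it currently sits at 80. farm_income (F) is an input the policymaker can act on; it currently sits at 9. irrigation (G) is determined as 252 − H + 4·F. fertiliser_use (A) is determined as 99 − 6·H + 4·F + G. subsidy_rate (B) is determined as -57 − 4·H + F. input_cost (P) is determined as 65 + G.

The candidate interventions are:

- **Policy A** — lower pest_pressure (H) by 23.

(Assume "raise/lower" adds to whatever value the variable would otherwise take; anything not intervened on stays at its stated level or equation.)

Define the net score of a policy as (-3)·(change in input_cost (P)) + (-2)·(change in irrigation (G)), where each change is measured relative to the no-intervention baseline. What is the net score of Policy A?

Baseline:
  H = 80
  F = 9
  G = 252 − 80 + 4·9 = 208
  P = 65 + 208 = 273
Policy A (H − 23):
  H = 80 − 23 = 57
  F = 9
  G = 252 − 57 + 4·9 = 231
  P = 65 + 231 = 296
ΔP = 296 − 273 = 23; ΔG = 231 − 208 = 23
Score = (-3)·23 + (-2)·23 = -115

-115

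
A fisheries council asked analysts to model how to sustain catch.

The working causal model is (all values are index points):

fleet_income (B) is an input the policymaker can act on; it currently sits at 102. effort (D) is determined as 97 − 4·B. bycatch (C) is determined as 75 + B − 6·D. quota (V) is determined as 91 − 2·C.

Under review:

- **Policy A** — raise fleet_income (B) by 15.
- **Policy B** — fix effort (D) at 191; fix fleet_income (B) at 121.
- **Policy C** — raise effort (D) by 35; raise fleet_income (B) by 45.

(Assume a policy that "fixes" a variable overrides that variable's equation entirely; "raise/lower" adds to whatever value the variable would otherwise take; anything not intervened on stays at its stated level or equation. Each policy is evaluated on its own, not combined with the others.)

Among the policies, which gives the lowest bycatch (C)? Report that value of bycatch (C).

-950

Policy A (B + 15):
  B = 102 + 15 = 117
  D = 97 − 4·117 = -371
  C = 75 + 117 − 6·(-371) = 2418
Policy B (D := 191, B := 121):
  B = 121
  D = 191
  C = 75 + 121 − 6·191 = -950
Policy C (D + 35, B + 45):
  B = 102 + 45 = 147
  D = 97 − 4·147 (+35 from intervention) = -456
  C = 75 + 147 − 6·(-456) = 2958
Comparing — Policy A: C=2418, Policy B: C=-950, Policy C: C=2958. Lowest is -950 (Policy B).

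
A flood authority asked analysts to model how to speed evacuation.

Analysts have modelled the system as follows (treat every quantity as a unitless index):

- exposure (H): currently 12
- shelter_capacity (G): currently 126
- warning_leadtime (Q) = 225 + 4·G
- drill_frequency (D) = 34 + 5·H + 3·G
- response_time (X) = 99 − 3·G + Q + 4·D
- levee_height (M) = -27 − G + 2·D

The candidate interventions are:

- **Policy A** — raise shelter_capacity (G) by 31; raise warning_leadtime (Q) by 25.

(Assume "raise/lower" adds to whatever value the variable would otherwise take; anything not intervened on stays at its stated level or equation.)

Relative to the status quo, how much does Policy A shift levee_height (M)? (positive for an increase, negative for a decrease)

Baseline:
  H = 12
  G = 126
  D = 34 + 5·12 + 3·126 = 472
  M = -27 − 126 + 2·472 = 791
Policy A (G + 31, Q + 25):
  H = 12
  G = 126 + 31 = 157
  D = 34 + 5·12 + 3·157 = 565
  M = -27 − 157 + 2·565 = 946
Change in M: 946 − 791 = 155

155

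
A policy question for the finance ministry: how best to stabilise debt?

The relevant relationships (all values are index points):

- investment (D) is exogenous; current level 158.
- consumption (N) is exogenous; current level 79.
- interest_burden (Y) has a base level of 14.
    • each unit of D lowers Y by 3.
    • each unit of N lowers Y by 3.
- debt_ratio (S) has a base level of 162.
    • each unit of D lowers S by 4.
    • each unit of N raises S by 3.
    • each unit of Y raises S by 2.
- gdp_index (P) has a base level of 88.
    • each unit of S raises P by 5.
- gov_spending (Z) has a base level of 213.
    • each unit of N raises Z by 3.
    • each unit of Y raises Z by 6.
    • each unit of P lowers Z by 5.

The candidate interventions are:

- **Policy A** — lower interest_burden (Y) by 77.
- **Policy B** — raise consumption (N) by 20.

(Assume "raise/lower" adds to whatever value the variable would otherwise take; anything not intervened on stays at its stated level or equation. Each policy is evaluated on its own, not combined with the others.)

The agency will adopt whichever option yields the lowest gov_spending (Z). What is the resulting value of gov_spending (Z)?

37703

Policy A (Y − 77):
  D = 158
  N = 79
  Y = 14 − 3·158 − 3·79 (−77 from intervention) = -774
  S = 162 − 4·158 + 3·79 + 2·(-774) = -1781
  P = 88 + 5·(-1781) = -8817
  Z = 213 + 3·79 + 6·(-774) − 5·(-8817) = 39891
Policy B (N + 20):
  D = 158
  N = 79 + 20 = 99
  Y = 14 − 3·158 − 3·99 = -757
  S = 162 − 4·158 + 3·99 + 2·(-757) = -1687
  P = 88 + 5·(-1687) = -8347
  Z = 213 + 3·99 + 6·(-757) − 5·(-8347) = 37703
Comparing — Policy A: Z=39891, Policy B: Z=37703. Lowest is 37703 (Policy B).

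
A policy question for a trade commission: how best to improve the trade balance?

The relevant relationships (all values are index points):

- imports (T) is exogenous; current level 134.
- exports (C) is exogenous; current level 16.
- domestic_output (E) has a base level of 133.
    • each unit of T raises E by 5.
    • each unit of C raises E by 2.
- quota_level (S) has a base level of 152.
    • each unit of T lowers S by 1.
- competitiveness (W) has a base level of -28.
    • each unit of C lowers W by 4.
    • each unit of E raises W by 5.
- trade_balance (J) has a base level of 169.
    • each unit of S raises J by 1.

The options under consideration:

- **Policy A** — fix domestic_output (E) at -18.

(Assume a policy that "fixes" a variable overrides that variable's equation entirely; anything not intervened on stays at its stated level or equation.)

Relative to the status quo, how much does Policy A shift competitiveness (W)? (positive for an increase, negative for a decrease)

-4265

Baseline:
  T = 134
  C = 16
  E = 133 + 5·134 + 2·16 = 835
  W = -28 − 4·16 + 5·835 = 4083
Policy A (E := -18):
  T = 134
  C = 16
  E = -18
  W = -28 − 4·16 + 5·(-18) = -182
Change in W: -182 − 4083 = -4265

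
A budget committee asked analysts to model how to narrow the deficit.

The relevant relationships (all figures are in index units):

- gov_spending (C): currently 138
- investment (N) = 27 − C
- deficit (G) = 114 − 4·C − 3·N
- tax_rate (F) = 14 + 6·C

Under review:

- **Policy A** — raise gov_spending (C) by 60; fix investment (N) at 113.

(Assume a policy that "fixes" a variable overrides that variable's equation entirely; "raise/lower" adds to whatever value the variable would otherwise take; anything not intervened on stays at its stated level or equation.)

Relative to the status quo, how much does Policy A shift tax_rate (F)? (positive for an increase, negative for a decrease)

Baseline:
  C = 138
  F = 14 + 6·138 = 842
Policy A (C + 60, N := 113):
  C = 138 + 60 = 198
  F = 14 + 6·198 = 1202
Change in F: 1202 − 842 = 360

360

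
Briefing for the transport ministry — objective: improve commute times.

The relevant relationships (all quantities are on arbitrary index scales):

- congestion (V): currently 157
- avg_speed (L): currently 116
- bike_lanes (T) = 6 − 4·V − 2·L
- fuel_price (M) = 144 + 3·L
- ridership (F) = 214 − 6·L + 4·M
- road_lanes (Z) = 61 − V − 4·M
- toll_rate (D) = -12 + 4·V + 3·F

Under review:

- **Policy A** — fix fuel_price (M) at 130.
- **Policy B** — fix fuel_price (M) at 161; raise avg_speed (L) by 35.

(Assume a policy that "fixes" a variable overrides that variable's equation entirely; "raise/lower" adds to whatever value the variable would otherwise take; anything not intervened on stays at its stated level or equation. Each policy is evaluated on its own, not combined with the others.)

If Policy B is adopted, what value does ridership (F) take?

Policy B (M := 161, L + 35):
  L = 116 + 35 = 151
  M = 161
  F = 214 − 6·151 + 4·161 = -48

-48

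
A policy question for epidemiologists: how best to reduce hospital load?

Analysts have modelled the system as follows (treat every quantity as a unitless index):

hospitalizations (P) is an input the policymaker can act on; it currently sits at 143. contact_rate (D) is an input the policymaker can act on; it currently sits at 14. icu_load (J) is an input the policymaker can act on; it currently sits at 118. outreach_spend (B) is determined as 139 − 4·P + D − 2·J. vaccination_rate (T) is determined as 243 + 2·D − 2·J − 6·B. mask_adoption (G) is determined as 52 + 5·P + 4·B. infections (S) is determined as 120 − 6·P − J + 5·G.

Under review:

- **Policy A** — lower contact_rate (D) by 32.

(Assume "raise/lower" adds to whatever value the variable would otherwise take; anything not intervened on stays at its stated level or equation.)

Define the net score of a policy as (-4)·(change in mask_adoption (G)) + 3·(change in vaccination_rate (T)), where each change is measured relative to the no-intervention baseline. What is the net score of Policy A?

Baseline:
  P = 143
  D = 14
  J = 118
  B = 139 − 4·143 + 14 − 2·118 = -655
  T = 243 + 2·14 − 2·118 − 6·(-655) = 3965
  G = 52 + 5·143 + 4·(-655) = -1853
Policy A (D − 32):
  P = 143
  D = 14 − 32 = -18
  J = 118
  B = 139 − 4·143 + (-18) − 2·118 = -687
  T = 243 + 2·(-18) − 2·118 − 6·(-687) = 4093
  G = 52 + 5·143 + 4·(-687) = -1981
ΔG = -1981 − (-1853) = -128; ΔT = 4093 − 3965 = 128
Score = (-4)·(-128) + 3·128 = 896

896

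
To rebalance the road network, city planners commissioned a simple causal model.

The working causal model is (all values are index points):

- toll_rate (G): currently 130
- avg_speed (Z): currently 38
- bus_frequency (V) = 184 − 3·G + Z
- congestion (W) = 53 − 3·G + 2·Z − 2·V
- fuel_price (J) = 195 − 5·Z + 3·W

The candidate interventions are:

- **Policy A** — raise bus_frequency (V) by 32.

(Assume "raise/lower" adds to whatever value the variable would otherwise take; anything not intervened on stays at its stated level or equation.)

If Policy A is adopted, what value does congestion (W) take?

11

Policy A (V + 32):
  G = 130
  Z = 38
  V = 184 − 3·130 + 38 (+32 from intervention) = -136
  W = 53 − 3·130 + 2·38 − 2·(-136) = 11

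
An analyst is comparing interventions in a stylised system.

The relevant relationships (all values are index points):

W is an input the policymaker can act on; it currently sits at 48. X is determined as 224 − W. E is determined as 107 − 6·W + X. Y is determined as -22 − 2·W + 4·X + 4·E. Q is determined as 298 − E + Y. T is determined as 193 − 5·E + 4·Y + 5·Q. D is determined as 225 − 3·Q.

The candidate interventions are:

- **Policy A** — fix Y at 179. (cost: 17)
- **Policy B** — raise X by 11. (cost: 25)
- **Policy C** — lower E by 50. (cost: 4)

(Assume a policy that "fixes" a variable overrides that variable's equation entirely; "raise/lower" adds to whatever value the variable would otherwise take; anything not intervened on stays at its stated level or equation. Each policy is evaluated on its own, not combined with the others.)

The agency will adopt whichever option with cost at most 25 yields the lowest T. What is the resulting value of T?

3344

Policy A (Y := 179):
  W = 48
  X = 224 − 48 = 176
  E = 107 − 6·48 + 176 = -5
  Y = 179
  Q = 298 − (-5) + 179 = 482
  T = 193 − 5·(-5) + 4·179 + 5·482 = 3344
Policy B (X + 11):
  W = 48
  X = 224 − 48 (+11 from intervention) = 187
  E = 107 − 6·48 + 187 = 6
  Y = -22 − 2·48 + 4·187 + 4·6 = 654
  Q = 298 − 6 + 654 = 946
  T = 193 − 5·6 + 4·654 + 5·946 = 7509
Policy C (E − 50):
  W = 48
  X = 224 − 48 = 176
  E = 107 − 6·48 + 176 (−50 from intervention) = -55
  Y = -22 − 2·48 + 4·176 + 4·(-55) = 366
  Q = 298 − (-55) + 366 = 719
  T = 193 − 5·(-55) + 4·366 + 5·719 = 5527
Comparing — Policy A: T=3344, Policy B: T=7509, Policy C: T=5527. Lowest is 3344 (Policy A).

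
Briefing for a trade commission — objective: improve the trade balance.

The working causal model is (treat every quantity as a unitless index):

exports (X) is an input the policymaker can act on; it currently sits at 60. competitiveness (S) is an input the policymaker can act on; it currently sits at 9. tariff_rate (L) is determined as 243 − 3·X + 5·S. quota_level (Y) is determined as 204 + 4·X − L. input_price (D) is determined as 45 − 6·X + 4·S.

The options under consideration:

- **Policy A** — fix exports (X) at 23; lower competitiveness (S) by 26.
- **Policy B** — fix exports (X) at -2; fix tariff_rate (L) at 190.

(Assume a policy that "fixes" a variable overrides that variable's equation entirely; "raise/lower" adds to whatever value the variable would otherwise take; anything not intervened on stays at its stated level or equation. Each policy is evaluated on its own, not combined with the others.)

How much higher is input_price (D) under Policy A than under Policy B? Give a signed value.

Policy A (X := 23, S − 26):
  X = 23
  S = 9 − 26 = -17
  D = 45 − 6·23 + 4·(-17) = -161
Policy B (X := -2, L := 190):
  X = -2
  S = 9
  D = 45 − 6·(-2) + 4·9 = 93
D: -161 − 93 = -254

-254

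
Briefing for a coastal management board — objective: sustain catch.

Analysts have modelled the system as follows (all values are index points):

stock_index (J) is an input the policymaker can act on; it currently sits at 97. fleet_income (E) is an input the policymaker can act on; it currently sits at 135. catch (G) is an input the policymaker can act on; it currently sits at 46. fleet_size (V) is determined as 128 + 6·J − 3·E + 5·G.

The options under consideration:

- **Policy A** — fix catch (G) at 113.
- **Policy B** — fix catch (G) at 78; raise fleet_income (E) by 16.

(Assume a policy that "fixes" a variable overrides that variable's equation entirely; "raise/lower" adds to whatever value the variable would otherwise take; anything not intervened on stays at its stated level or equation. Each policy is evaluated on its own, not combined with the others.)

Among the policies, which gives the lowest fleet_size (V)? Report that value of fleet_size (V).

Policy A (G := 113):
  J = 97
  E = 135
  G = 113
  V = 128 + 6·97 − 3·135 + 5·113 = 870
Policy B (G := 78, E + 16):
  J = 97
  E = 135 + 16 = 151
  G = 78
  V = 128 + 6·97 − 3·151 + 5·78 = 647
Comparing — Policy A: V=870, Policy B: V=647. Lowest is 647 (Policy B).

647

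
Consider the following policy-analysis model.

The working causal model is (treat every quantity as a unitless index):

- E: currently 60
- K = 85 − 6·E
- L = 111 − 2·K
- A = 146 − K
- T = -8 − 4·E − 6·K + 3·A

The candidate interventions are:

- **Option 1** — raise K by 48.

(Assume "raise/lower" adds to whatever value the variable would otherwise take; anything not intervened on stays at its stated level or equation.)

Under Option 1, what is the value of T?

2233

Option 1 (K + 48):
  E = 60
  K = 85 − 6·60 (+48 from intervention) = -227
  A = 146 − (-227) = 373
  T = -8 − 4·60 − 6·(-227) + 3·373 = 2233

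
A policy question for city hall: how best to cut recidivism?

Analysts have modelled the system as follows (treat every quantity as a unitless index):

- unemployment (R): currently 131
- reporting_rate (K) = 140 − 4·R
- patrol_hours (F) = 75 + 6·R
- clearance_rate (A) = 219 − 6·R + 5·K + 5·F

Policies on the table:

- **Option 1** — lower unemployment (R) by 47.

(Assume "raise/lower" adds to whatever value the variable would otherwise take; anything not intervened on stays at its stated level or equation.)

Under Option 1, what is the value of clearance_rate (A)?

Option 1 (R − 47):
  R = 131 − 47 = 84
  K = 140 − 4·84 = -196
  F = 75 + 6·84 = 579
  A = 219 − 6·84 + 5·(-196) + 5·579 = 1630

1630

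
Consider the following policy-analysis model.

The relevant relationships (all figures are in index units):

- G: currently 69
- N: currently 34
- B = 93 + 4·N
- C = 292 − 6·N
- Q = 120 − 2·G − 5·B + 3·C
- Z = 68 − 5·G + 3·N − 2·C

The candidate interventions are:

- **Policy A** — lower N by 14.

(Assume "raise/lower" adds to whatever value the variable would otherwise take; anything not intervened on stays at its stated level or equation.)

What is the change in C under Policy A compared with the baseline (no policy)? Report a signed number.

84

Baseline:
  N = 34
  C = 292 − 6·34 = 88
Policy A (N − 14):
  N = 34 − 14 = 20
  C = 292 − 6·20 = 172
Change in C: 172 − 88 = 84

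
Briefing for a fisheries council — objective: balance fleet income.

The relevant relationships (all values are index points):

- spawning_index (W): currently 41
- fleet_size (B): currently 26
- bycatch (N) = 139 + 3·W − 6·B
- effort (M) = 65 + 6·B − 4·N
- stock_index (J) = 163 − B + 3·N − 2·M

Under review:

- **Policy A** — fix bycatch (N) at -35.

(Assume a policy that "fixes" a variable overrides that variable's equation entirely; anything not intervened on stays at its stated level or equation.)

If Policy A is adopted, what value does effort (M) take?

Policy A (N := -35):
  W = 41
  B = 26
  N = -35
  M = 65 + 6·26 − 4·(-35) = 361

361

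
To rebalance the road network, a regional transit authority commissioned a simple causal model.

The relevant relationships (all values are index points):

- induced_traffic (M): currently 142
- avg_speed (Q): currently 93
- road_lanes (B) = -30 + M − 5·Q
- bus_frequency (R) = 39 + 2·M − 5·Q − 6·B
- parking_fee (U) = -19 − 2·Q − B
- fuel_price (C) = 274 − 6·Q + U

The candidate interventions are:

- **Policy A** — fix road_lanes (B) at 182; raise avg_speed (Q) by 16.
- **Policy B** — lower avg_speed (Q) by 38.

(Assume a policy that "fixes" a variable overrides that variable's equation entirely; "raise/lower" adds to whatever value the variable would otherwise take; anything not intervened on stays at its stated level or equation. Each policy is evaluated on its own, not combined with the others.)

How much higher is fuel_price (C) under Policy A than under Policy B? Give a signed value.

-777

Policy A (B := 182, Q + 16):
  M = 142
  Q = 93 + 16 = 109
  B = 182
  U = -19 − 2·109 − 182 = -419
  C = 274 − 6·109 + (-419) = -799
Policy B (Q − 38):
  M = 142
  Q = 93 − 38 = 55
  B = -30 + 142 − 5·55 = -163
  U = -19 − 2·55 − (-163) = 34
  C = 274 − 6·55 + 34 = -22
C: -799 − (-22) = -777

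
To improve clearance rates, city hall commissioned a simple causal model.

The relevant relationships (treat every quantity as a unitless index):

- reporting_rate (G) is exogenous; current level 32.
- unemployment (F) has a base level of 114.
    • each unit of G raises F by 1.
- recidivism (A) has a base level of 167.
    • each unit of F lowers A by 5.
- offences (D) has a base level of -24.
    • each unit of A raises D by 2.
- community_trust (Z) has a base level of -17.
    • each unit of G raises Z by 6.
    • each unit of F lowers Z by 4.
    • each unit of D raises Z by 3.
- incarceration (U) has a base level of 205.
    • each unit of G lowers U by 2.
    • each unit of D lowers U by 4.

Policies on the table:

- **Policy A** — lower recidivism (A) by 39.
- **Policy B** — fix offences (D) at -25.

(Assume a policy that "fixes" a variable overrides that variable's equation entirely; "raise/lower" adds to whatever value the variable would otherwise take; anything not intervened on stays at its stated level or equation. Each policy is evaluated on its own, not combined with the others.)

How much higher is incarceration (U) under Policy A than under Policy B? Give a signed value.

Policy A (A − 39):
  G = 32
  F = 114 + 32 = 146
  A = 167 − 5·146 (−39 from intervention) = -602
  D = -24 + 2·(-602) = -1228
  U = 205 − 2·32 − 4·(-1228) = 5053
Policy B (D := -25):
  G = 32
  F = 114 + 32 = 146
  A = 167 − 5·146 = -563
  D = -25
  U = 205 − 2·32 − 4·(-25) = 241
U: 5053 − 241 = 4812

4812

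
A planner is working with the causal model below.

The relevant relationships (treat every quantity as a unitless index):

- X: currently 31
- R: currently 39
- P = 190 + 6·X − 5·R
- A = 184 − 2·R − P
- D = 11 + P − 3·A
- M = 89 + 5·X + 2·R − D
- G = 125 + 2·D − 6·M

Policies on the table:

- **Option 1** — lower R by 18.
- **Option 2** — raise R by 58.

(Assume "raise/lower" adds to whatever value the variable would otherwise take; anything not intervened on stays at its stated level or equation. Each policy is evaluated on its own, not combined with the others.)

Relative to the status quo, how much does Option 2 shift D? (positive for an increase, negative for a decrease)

-812

Baseline:
  X = 31
  R = 39
  P = 190 + 6·31 − 5·39 = 181
  A = 184 − 2·39 − 181 = -75
  D = 11 + 181 − 3·(-75) = 417
Option 2 (R + 58):
  X = 31
  R = 39 + 58 = 97
  P = 190 + 6·31 − 5·97 = -109
  A = 184 − 2·97 − (-109) = 99
  D = 11 + (-109) − 3·99 = -395
Change in D: -395 − 417 = -812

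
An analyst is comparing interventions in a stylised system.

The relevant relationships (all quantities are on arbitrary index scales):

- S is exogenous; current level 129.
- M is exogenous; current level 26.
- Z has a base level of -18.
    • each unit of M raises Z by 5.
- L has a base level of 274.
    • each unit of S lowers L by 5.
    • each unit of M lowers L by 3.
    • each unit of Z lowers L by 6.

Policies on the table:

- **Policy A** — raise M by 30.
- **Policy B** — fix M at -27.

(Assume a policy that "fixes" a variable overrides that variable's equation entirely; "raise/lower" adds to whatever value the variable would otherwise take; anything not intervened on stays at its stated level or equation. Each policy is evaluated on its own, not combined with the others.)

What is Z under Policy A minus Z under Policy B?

Policy A (M + 30):
  M = 26 + 30 = 56
  Z = -18 + 5·56 = 262
Policy B (M := -27):
  M = -27
  Z = -18 + 5·(-27) = -153
Z: 262 − (-153) = 415

415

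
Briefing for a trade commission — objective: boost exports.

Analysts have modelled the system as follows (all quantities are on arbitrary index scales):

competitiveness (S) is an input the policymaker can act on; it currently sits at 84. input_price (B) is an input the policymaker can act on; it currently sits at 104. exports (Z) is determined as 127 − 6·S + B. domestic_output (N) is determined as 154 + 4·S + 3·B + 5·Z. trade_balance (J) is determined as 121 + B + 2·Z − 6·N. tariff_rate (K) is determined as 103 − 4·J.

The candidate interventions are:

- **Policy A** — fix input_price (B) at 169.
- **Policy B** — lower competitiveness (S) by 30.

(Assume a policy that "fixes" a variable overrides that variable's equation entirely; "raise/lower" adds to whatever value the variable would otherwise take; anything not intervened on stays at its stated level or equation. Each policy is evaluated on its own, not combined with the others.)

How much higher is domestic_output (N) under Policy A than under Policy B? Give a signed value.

-260

Policy A (B := 169):
  S = 84
  B = 169
  Z = 127 − 6·84 + 169 = -208
  N = 154 + 4·84 + 3·169 + 5·(-208) = -43
Policy B (S − 30):
  S = 84 − 30 = 54
  B = 104
  Z = 127 − 6·54 + 104 = -93
  N = 154 + 4·54 + 3·104 + 5·(-93) = 217
N: -43 − 217 = -260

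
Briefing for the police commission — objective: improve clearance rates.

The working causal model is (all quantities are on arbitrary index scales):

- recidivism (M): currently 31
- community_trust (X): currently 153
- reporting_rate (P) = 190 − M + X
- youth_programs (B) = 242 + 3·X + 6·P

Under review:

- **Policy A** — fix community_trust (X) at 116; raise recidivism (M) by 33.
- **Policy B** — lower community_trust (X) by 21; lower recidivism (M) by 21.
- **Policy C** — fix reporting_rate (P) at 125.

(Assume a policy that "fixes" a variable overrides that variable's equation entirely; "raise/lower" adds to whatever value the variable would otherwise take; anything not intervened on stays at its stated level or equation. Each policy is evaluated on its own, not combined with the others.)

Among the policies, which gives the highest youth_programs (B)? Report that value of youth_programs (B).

2510

Policy A (X := 116, M + 33):
  M = 31 + 33 = 64
  X = 116
  P = 190 − 64 + 116 = 242
  B = 242 + 3·116 + 6·242 = 2042
Policy B (X − 21, M − 21):
  M = 31 − 21 = 10
  X = 153 − 21 = 132
  P = 190 − 10 + 132 = 312
  B = 242 + 3·132 + 6·312 = 2510
Policy C (P := 125):
  M = 31
  X = 153
  P = 125
  B = 242 + 3·153 + 6·125 = 1451
Comparing — Policy A: B=2042, Policy B: B=2510, Policy C: B=1451. Highest is 2510 (Policy B).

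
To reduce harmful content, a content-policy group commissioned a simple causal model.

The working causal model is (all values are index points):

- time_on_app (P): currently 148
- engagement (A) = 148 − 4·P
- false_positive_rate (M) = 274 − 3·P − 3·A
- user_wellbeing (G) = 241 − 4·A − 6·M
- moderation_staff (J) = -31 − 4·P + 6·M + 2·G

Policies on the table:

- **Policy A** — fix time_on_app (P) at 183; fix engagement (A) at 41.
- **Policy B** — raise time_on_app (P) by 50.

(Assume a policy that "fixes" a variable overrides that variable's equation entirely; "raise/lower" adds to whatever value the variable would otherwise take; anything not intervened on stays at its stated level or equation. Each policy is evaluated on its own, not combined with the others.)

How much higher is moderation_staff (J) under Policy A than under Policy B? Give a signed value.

Policy A (P := 183, A := 41):
  P = 183
  A = 41
  M = 274 − 3·183 − 3·41 = -398
  G = 241 − 4·41 − 6·(-398) = 2465
  J = -31 − 4·183 + 6·(-398) + 2·2465 = 1779
Policy B (P + 50):
  P = 148 + 50 = 198
  A = 148 − 4·198 = -644
  M = 274 − 3·198 − 3·(-644) = 1612
  G = 241 − 4·(-644) − 6·1612 = -6855
  J = -31 − 4·198 + 6·1612 + 2·(-6855) = -4861
J: 1779 − (-4861) = 6640

6640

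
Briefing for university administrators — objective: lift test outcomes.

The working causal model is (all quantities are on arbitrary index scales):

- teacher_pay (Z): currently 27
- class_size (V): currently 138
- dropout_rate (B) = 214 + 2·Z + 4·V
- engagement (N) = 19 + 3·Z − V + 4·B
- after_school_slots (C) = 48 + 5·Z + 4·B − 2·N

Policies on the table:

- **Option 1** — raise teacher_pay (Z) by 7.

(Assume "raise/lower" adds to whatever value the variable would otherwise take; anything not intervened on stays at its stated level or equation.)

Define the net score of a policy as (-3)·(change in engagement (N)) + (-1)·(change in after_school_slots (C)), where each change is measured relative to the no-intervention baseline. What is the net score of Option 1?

-168

Baseline:
  Z = 27
  V = 138
  B = 214 + 2·27 + 4·138 = 820
  N = 19 + 3·27 − 138 + 4·820 = 3242
  C = 48 + 5·27 + 4·820 − 2·3242 = -3021
Option 1 (Z + 7):
  Z = 27 + 7 = 34
  V = 138
  B = 214 + 2·34 + 4·138 = 834
  N = 19 + 3·34 − 138 + 4·834 = 3319
  C = 48 + 5·34 + 4·834 − 2·3319 = -3084
ΔN = 3319 − 3242 = 77; ΔC = -3084 − (-3021) = -63
Score = (-3)·77 + (-1)·(-63) = -168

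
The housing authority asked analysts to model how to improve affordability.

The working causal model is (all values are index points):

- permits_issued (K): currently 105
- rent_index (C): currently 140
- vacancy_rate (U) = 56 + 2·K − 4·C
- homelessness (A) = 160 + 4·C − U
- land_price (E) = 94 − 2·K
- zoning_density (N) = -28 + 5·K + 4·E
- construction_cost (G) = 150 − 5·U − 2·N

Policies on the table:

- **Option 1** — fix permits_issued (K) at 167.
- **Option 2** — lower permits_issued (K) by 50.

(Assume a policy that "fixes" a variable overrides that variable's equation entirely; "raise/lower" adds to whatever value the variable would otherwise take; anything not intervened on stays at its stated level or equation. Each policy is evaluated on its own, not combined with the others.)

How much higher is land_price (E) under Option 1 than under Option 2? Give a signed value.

Option 1 (K := 167):
  K = 167
  E = 94 − 2·167 = -240
Option 2 (K − 50):
  K = 105 − 50 = 55
  E = 94 − 2·55 = -16
E: -240 − (-16) = -224

-224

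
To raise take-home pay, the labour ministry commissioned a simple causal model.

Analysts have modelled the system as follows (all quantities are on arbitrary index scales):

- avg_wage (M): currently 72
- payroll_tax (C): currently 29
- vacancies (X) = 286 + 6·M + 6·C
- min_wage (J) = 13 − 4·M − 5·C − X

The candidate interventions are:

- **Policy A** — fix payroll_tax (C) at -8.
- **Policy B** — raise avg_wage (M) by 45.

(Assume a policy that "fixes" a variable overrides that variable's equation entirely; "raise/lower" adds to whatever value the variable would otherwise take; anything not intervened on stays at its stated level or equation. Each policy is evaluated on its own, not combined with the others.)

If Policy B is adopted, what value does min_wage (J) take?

-1762

Policy B (M + 45):
  M = 72 + 45 = 117
  C = 29
  X = 286 + 6·117 + 6·29 = 1162
  J = 13 − 4·117 − 5·29 − 1162 = -1762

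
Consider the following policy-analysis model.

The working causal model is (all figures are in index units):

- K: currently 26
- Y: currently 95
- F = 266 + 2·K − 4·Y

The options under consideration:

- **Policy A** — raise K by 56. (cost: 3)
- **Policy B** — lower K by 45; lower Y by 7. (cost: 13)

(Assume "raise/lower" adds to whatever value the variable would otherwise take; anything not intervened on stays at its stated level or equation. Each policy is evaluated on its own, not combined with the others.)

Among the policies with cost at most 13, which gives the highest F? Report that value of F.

50

Policy A (K + 56):
  K = 26 + 56 = 82
  Y = 95
  F = 266 + 2·82 − 4·95 = 50
Policy B (K − 45, Y − 7):
  K = 26 − 45 = -19
  Y = 95 − 7 = 88
  F = 266 + 2·(-19) − 4·88 = -124
Comparing — Policy A: F=50, Policy B: F=-124. Highest is 50 (Policy A).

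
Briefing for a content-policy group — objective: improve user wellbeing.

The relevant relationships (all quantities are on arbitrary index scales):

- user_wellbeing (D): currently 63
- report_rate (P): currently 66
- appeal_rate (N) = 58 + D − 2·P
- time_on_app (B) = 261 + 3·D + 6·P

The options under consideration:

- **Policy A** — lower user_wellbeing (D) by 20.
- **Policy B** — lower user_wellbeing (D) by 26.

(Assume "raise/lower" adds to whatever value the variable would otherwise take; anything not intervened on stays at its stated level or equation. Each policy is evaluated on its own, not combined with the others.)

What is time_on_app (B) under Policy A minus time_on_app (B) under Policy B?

18

Policy A (D − 20):
  D = 63 − 20 = 43
  P = 66
  B = 261 + 3·43 + 6·66 = 786
Policy B (D − 26):
  D = 63 − 26 = 37
  P = 66
  B = 261 + 3·37 + 6·66 = 768
B: 786 − 768 = 18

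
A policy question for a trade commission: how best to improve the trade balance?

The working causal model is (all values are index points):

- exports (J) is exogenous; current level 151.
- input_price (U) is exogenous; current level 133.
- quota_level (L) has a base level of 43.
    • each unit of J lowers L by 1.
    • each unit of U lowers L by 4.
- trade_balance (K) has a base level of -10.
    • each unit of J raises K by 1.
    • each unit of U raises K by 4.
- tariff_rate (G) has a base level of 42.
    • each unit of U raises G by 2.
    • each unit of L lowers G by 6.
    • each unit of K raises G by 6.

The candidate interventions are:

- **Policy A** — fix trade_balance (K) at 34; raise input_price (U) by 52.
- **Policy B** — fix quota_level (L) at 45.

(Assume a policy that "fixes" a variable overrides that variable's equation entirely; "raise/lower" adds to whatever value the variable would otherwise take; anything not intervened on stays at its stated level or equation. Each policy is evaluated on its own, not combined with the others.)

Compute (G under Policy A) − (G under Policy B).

Policy A (K := 34, U + 52):
  J = 151
  U = 133 + 52 = 185
  L = 43 − 151 − 4·185 = -848
  K = 34
  G = 42 + 2·185 − 6·(-848) + 6·34 = 5704
Policy B (L := 45):
  J = 151
  U = 133
  L = 45
  K = -10 + 151 + 4·133 = 673
  G = 42 + 2·133 − 6·45 + 6·673 = 4076
G: 5704 − 4076 = 1628

1628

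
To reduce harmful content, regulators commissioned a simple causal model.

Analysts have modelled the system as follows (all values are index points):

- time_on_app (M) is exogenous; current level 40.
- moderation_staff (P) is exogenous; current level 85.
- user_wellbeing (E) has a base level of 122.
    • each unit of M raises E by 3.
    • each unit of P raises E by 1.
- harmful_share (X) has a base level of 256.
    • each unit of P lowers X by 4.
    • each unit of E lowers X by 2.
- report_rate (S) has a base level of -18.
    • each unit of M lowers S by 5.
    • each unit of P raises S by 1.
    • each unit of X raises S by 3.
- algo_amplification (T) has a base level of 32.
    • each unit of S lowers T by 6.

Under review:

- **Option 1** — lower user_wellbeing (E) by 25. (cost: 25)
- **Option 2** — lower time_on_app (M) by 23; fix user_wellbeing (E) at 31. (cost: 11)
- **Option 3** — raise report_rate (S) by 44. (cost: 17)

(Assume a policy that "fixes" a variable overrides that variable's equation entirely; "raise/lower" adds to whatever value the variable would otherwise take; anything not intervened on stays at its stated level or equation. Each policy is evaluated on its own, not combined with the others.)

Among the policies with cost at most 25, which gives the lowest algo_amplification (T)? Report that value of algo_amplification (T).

2768

Option 1 (E − 25):
  M = 40
  P = 85
  E = 122 + 3·40 + 85 (−25 from intervention) = 302
  X = 256 − 4·85 − 2·302 = -688
  S = -18 − 5·40 + 85 + 3·(-688) = -2197
  T = 32 − 6·(-2197) = 13214
Option 2 (M − 23, E := 31):
  M = 40 − 23 = 17
  P = 85
  E = 31
  X = 256 − 4·85 − 2·31 = -146
  S = -18 − 5·17 + 85 + 3·(-146) = -456
  T = 32 − 6·(-456) = 2768
Option 3 (S + 44):
  M = 40
  P = 85
  E = 122 + 3·40 + 85 = 327
  X = 256 − 4·85 − 2·327 = -738
  S = -18 − 5·40 + 85 + 3·(-738) (+44 from intervention) = -2303
  T = 32 − 6·(-2303) = 13850
Comparing — Option 1: T=13214, Option 2: T=2768, Option 3: T=13850. Lowest is 2768 (Option 2).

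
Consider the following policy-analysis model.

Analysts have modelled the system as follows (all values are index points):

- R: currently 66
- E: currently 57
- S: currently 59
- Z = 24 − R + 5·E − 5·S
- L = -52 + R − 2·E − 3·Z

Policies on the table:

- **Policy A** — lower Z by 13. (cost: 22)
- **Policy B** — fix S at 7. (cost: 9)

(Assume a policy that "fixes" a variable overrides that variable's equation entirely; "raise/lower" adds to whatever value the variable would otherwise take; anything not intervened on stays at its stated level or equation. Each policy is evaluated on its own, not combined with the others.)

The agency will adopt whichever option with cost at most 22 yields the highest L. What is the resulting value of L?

95

Policy A (Z − 13):
  R = 66
  E = 57
  S = 59
  Z = 24 − 66 + 5·57 − 5·59 (−13 from intervention) = -65
  L = -52 + 66 − 2·57 − 3·(-65) = 95
Policy B (S := 7):
  R = 66
  E = 57
  S = 7
  Z = 24 − 66 + 5·57 − 5·7 = 208
  L = -52 + 66 − 2·57 − 3·208 = -724
Comparing — Policy A: L=95, Policy B: L=-724. Highest is 95 (Policy A).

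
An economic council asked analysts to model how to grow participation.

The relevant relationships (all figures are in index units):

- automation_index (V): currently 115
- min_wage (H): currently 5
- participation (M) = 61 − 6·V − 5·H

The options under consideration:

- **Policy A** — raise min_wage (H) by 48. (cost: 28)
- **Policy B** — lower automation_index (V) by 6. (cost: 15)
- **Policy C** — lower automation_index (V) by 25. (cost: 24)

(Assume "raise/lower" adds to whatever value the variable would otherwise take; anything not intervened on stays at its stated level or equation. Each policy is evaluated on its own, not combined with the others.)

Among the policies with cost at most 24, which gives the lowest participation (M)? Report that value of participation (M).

-618

Policy B (V − 6):
  V = 115 − 6 = 109
  H = 5
  M = 61 − 6·109 − 5·5 = -618
Policy C (V − 25):
  V = 115 − 25 = 90
  H = 5
  M = 61 − 6·90 − 5·5 = -504
Comparing — Policy B: M=-618, Policy C: M=-504. Lowest is -618 (Policy B).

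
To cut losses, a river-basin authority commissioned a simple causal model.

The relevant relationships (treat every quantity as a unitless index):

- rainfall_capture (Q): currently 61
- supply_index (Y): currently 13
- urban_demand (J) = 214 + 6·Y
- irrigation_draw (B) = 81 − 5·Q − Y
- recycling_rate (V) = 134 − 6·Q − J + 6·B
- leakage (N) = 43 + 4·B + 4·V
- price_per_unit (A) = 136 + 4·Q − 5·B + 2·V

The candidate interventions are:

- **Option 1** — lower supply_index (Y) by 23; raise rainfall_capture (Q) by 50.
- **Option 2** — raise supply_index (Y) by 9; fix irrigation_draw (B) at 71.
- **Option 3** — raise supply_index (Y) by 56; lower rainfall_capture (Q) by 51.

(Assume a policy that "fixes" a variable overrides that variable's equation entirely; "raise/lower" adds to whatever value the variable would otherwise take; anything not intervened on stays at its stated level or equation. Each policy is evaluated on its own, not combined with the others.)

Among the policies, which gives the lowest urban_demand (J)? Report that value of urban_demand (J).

154

Option 1 (Y − 23, Q + 50):
  Y = 13 − 23 = -10
  J = 214 + 6·(-10) = 154
Option 2 (Y + 9, B := 71):
  Y = 13 + 9 = 22
  J = 214 + 6·22 = 346
Option 3 (Y + 56, Q − 51):
  Y = 13 + 56 = 69
  J = 214 + 6·69 = 628
Comparing — Option 1: J=154, Option 2: J=346, Option 3: J=628. Lowest is 154 (Option 1).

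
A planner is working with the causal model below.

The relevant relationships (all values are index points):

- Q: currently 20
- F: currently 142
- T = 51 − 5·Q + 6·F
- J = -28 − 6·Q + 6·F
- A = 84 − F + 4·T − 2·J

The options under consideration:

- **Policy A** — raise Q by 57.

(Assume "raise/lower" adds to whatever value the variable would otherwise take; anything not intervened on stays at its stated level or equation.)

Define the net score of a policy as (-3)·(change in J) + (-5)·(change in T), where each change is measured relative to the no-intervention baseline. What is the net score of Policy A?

2451

Baseline:
  Q = 20
  F = 142
  T = 51 − 5·20 + 6·142 = 803
  J = -28 − 6·20 + 6·142 = 704
Policy A (Q + 57):
  Q = 20 + 57 = 77
  F = 142
  T = 51 − 5·77 + 6·142 = 518
  J = -28 − 6·77 + 6·142 = 362
ΔJ = 362 − 704 = -342; ΔT = 518 − 803 = -285
Score = (-3)·(-342) + (-5)·(-285) = 2451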